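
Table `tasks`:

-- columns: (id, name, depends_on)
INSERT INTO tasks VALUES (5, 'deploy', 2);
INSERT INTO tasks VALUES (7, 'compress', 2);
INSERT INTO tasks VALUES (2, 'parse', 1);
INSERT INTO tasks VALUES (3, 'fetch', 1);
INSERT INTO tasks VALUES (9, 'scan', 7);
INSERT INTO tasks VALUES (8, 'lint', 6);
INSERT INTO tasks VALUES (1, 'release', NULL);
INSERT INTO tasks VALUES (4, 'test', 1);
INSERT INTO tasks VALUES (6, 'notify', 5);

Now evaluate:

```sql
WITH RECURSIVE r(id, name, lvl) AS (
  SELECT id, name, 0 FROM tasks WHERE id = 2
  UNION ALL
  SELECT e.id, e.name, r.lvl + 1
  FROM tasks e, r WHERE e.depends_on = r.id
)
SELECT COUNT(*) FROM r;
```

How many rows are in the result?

6

Base: id=2 (parse) at lvl 0.
Iteration 1: rows with depends_on in {2} -> deploy (id 5, lvl 1), compress (id 7, lvl 1).
Iteration 2: rows with depends_on in {5,7} -> notify (id 6, lvl 2), scan (id 9, lvl 2).
Iteration 3: rows with depends_on in {6,9} -> lint (id 8, lvl 3).
Iteration 4: no rows with depends_on in {8}; recursion stops.
Total rows emitted: 6.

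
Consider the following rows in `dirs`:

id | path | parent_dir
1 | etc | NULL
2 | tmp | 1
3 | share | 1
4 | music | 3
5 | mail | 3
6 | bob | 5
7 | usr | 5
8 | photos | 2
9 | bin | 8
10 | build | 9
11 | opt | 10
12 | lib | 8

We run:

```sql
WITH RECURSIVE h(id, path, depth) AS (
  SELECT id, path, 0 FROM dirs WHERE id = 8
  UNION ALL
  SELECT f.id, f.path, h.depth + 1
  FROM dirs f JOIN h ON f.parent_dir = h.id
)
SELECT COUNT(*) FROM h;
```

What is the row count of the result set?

Base: id=8 (photos) at depth 0.
Iteration 1: rows with parent_dir in {8} -> bin (id 9, depth 1), lib (id 12, depth 1).
Iteration 2: rows with parent_dir in {9,12} -> build (id 10, depth 2).
Iteration 3: rows with parent_dir in {10} -> opt (id 11, depth 3).
Iteration 4: no rows with parent_dir in {11}; recursion stops.
Total rows emitted: 5.

5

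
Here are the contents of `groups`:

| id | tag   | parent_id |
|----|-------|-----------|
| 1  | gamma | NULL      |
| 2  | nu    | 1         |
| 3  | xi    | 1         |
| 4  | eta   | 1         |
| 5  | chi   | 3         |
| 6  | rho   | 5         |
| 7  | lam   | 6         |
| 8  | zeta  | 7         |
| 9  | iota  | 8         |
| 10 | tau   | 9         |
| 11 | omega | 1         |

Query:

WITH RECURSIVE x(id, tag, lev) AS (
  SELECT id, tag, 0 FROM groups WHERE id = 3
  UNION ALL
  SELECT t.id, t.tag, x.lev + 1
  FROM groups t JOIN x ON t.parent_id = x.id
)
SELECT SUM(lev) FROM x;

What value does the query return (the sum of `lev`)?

Base: id=3 (xi) at lev 0.
Iteration 1: rows with parent_id in {3} -> chi (id 5, lev 1).
Iteration 2: rows with parent_id in {5} -> rho (id 6, lev 2).
Iteration 3: rows with parent_id in {6} -> lam (id 7, lev 3).
Iteration 4: rows with parent_id in {7} -> zeta (id 8, lev 4).
Iteration 5: rows with parent_id in {8} -> iota (id 9, lev 5).
Iteration 6: rows with parent_id in {9} -> tau (id 10, lev 6).
Iteration 7: no rows with parent_id in {10}; recursion stops.
SUM(lev) = 0 + 1 + 2 + 3 + 4 + 5 + 6 = 21.

21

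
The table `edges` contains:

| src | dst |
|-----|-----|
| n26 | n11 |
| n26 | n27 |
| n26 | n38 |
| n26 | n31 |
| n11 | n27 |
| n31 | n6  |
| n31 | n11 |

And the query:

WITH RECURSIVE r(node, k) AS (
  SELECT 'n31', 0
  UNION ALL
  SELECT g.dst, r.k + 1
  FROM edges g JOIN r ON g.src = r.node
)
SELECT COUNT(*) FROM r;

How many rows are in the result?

Base: (n31, k=0).
Iteration 1: edges from {n31} -> (n11, k=1), (n6, k=1).
Iteration 2: edges from {n11,n6} -> (n27, k=2).
Iteration 3: no outgoing edges from {n27}; recursion stops.
Total rows emitted: 4.

4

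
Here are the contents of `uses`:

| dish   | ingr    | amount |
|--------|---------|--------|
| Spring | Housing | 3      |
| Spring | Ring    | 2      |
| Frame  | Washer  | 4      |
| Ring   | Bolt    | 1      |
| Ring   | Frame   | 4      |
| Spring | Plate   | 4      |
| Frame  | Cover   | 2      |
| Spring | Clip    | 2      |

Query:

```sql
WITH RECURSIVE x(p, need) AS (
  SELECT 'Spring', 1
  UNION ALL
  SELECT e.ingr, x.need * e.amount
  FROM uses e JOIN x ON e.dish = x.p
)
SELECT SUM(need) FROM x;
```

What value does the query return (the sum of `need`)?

70

Base: (Spring, need=1).
Iteration 1: components of {Spring} -> Clip = 1*2 = 2, Housing = 1*3 = 3, Plate = 1*4 = 4, Ring = 1*2 = 2.
Iteration 2: components of {Clip,Housing,Plate,Ring} -> Bolt = 2*1 = 2, Frame = 2*4 = 8.
Iteration 3: components of {Bolt,Frame} -> Cover = 8*2 = 16, Washer = 8*4 = 32.
Iteration 4: no further components; recursion stops.
SUM(need) = 1 + 2 + 4 + 2 + 3 + 8 + 2 + 16 + 32 = 70.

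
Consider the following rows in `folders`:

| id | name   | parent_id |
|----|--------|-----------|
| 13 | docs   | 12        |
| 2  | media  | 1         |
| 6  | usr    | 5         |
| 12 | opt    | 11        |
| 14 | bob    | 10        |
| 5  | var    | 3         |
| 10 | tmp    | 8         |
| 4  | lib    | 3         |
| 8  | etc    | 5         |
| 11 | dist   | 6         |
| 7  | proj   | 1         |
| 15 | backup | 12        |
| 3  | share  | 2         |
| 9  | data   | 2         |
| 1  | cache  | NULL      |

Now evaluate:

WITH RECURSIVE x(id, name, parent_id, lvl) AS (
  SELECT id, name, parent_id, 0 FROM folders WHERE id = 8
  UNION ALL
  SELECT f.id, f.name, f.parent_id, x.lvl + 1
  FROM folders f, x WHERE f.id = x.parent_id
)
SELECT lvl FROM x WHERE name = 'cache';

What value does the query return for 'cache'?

Base: id=8 (etc), parent_id=5, lvl 0.
Iteration 1: join on id=5 -> var (id 5, parent_id=3, lvl 1).
Iteration 2: join on id=3 -> share (id 3, parent_id=2, lvl 2).
Iteration 3: join on id=2 -> media (id 2, parent_id=1, lvl 3).
Iteration 4: join on id=1 -> cache (id 1, parent_id=NULL, lvl 4).
Iteration 5: parent_id is NULL; no match; recursion stops.

4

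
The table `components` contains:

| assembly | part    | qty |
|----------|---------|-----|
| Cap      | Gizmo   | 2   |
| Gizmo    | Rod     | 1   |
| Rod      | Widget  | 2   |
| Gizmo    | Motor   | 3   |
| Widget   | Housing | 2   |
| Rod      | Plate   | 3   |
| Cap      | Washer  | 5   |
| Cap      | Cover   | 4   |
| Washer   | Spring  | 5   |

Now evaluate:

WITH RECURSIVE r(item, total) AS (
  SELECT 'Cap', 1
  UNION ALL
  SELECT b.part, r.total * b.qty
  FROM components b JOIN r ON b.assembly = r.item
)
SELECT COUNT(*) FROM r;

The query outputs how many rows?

Base: (Cap, total=1).
Iteration 1: components of {Cap} -> Cover = 1*4 = 4, Gizmo = 1*2 = 2, Washer = 1*5 = 5.
Iteration 2: components of {Cover,Gizmo,Washer} -> Motor = 2*3 = 6, Rod = 2*1 = 2, Spring = 5*5 = 25.
Iteration 3: components of {Motor,Rod,Spring} -> Plate = 2*3 = 6, Widget = 2*2 = 4.
Iteration 4: components of {Plate,Widget} -> Housing = 4*2 = 8.
Iteration 5: no further components; recursion stops.
Total rows emitted: 10.

10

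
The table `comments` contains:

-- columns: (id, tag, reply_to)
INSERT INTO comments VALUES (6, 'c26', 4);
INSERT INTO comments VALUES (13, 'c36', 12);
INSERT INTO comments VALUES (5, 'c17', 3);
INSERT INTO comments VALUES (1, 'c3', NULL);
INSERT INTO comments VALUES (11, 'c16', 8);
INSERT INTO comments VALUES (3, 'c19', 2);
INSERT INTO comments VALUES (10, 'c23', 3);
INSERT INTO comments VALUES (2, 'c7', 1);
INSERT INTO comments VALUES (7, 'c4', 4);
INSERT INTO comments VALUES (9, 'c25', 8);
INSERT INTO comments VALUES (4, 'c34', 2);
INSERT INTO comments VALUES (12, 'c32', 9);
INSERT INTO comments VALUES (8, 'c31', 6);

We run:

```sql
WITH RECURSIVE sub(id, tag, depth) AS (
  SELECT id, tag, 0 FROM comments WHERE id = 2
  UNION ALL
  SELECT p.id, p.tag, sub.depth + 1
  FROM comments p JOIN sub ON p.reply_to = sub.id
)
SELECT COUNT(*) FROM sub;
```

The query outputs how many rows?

12

Base: id=2 (c7) at depth 0.
Iteration 1: rows with reply_to in {2} -> c19 (id 3, depth 1), c34 (id 4, depth 1).
Iteration 2: rows with reply_to in {3,4} -> c17 (id 5, depth 2), c26 (id 6, depth 2), c4 (id 7, depth 2), c23 (id 10, depth 2).
Iteration 3: rows with reply_to in {5,6,7,10} -> c31 (id 8, depth 3).
Iteration 4: rows with reply_to in {8} -> c25 (id 9, depth 4), c16 (id 11, depth 4).
Iteration 5: rows with reply_to in {9,11} -> c32 (id 12, depth 5).
Iteration 6: rows with reply_to in {12} -> c36 (id 13, depth 6).
Iteration 7: no rows with reply_to in {13}; recursion stops.
Total rows emitted: 12.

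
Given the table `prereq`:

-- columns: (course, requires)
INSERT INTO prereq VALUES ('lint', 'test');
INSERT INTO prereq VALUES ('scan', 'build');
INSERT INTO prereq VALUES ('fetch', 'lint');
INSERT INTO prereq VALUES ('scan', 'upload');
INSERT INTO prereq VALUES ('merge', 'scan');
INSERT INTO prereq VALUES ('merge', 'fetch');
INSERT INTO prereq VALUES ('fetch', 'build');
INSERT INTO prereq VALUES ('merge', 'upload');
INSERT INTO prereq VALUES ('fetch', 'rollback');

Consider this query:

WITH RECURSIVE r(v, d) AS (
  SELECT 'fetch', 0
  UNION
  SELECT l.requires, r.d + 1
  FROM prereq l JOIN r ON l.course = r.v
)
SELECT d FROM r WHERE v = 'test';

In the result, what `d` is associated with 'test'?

Base: (fetch, d=0).
Iteration 1: edges from {fetch} -> (build, d=1), (lint, d=1), (rollback, d=1).
Iteration 2: edges from {build,lint,rollback} -> (test, d=2).
Iteration 3: no outgoing edges from {test}; recursion stops.

2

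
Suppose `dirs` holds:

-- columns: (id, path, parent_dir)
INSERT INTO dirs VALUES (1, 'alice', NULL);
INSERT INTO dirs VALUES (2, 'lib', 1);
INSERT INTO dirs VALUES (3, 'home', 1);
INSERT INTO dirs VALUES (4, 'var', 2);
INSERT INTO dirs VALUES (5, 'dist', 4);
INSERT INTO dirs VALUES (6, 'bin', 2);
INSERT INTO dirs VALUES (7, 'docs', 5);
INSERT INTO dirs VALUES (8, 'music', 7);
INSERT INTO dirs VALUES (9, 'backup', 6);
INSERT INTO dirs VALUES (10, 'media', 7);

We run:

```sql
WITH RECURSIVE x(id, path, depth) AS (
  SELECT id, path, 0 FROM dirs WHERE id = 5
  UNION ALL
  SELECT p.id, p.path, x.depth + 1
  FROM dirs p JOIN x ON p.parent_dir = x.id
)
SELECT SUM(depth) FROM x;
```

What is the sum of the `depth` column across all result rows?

5

Base: id=5 (dist) at depth 0.
Iteration 1: rows with parent_dir in {5} -> docs (id 7, depth 1).
Iteration 2: rows with parent_dir in {7} -> music (id 8, depth 2), media (id 10, depth 2).
Iteration 3: no rows with parent_dir in {8,10}; recursion stops.
SUM(depth) = 0 + 1 + 2 + 2 = 5.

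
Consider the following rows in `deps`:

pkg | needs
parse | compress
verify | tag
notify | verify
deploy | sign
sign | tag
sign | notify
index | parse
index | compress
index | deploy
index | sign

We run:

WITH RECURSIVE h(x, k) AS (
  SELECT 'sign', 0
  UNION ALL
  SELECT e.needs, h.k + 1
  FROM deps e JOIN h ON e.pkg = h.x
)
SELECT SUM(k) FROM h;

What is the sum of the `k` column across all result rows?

Base: (sign, k=0).
Iteration 1: edges from {sign} -> (notify, k=1), (tag, k=1).
Iteration 2: edges from {notify,tag} -> (verify, k=2).
Iteration 3: edges from {verify} -> (tag, k=3).
Iteration 4: no outgoing edges from {tag}; recursion stops.
SUM(k) = 0 + 1 + 1 + 2 + 3 = 7.

7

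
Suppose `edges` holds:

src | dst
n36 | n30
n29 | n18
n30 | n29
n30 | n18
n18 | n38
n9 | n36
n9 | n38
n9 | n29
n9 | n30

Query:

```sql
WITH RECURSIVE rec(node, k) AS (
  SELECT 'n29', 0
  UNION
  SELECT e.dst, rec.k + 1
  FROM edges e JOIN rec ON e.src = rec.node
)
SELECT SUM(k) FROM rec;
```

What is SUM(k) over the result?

3

Base: (n29, k=0).
Iteration 1: edges from {n29} -> (n18, k=1).
Iteration 2: edges from {n18} -> (n38, k=2).
Iteration 3: no outgoing edges from {n38}; recursion stops.
SUM(k) = 0 + 1 + 2 = 3.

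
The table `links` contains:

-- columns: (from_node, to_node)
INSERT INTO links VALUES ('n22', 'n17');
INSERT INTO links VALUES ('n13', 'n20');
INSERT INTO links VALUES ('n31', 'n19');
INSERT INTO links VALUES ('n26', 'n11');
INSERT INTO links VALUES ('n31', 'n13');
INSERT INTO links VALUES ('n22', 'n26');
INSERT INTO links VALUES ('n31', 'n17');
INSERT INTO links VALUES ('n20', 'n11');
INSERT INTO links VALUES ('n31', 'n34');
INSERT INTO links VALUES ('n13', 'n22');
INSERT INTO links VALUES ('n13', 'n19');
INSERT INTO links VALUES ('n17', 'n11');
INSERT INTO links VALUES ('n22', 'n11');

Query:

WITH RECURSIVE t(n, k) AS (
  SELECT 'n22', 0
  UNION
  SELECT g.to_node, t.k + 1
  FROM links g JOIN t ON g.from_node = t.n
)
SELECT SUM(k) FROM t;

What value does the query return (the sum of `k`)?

5

Base: (n22, k=0).
Iteration 1: edges from {n22} -> (n11, k=1), (n17, k=1), (n26, k=1).
Iteration 2: edges from {n11,n17,n26} -> (n11, k=2). [UNION drops 1 duplicate row(s)]
Iteration 3: no outgoing edges from {n11}; recursion stops.
SUM(k) = 0 + 1 + 1 + 1 + 2 = 5.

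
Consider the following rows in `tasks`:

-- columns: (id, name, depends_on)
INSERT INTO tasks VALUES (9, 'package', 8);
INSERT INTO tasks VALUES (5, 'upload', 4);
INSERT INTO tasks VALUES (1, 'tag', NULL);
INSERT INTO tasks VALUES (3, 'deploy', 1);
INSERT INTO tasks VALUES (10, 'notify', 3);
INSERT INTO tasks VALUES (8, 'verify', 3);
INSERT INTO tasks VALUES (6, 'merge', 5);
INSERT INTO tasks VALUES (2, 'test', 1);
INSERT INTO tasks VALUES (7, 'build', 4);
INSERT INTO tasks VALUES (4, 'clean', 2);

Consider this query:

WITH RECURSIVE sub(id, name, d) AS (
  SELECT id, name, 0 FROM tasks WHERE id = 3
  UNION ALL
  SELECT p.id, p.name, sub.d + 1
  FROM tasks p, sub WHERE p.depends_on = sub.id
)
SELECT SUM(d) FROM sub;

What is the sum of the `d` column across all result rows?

4

Base: id=3 (deploy) at d 0.
Iteration 1: rows with depends_on in {3} -> verify (id 8, d 1), notify (id 10, d 1).
Iteration 2: rows with depends_on in {8,10} -> package (id 9, d 2).
Iteration 3: no rows with depends_on in {9}; recursion stops.
SUM(d) = 0 + 1 + 1 + 2 = 4.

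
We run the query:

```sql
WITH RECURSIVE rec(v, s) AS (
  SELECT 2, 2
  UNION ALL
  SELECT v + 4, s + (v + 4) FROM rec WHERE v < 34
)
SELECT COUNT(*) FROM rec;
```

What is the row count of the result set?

Base: v=2, s=2.
Iteration 1: 2 < 34 holds -> v = 2 + 4 = 6, s = 2 + 6 = 8.
Iteration 2: 6 < 34 holds -> v = 6 + 4 = 10, s = 8 + 10 = 18.
Iteration 3: 10 < 34 holds -> v = 10 + 4 = 14, s = 18 + 14 = 32.
Iteration 4: 14 < 34 holds -> v = 14 + 4 = 18, s = 32 + 18 = 50.
Iteration 5: 18 < 34 holds -> v = 18 + 4 = 22, s = 50 + 22 = 72.
Iteration 6: 22 < 34 holds -> v = 22 + 4 = 26, s = 72 + 26 = 98.
Iteration 7: 26 < 34 holds -> v = 26 + 4 = 30, s = 98 + 30 = 128.
Iteration 8: 30 < 34 holds -> v = 30 + 4 = 34, s = 128 + 34 = 162.
Iteration 9: 34 < 34 fails; recursion stops.
Total rows emitted: 9.

9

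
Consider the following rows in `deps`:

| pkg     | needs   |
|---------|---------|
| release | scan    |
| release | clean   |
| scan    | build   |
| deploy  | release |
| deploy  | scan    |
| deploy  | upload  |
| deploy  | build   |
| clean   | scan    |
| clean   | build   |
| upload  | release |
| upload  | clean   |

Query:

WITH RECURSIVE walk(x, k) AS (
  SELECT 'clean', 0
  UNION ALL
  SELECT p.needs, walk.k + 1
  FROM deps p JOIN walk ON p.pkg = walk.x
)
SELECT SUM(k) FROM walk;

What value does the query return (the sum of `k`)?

Base: (clean, k=0).
Iteration 1: edges from {clean} -> (build, k=1), (scan, k=1).
Iteration 2: edges from {build,scan} -> (build, k=2).
Iteration 3: no outgoing edges from {build}; recursion stops.
SUM(k) = 0 + 1 + 1 + 2 = 4.

4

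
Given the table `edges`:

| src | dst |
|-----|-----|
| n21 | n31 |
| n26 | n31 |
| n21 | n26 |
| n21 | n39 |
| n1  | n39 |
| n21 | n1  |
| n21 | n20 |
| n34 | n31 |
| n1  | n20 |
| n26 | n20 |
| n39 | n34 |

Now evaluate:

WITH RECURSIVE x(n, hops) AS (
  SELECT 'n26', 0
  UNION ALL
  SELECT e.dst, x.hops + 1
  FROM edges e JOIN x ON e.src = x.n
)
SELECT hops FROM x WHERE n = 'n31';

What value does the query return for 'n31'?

1

Base: (n26, hops=0).
Iteration 1: edges from {n26} -> (n20, hops=1), (n31, hops=1).
Iteration 2: no outgoing edges from {n20,n31}; recursion stops.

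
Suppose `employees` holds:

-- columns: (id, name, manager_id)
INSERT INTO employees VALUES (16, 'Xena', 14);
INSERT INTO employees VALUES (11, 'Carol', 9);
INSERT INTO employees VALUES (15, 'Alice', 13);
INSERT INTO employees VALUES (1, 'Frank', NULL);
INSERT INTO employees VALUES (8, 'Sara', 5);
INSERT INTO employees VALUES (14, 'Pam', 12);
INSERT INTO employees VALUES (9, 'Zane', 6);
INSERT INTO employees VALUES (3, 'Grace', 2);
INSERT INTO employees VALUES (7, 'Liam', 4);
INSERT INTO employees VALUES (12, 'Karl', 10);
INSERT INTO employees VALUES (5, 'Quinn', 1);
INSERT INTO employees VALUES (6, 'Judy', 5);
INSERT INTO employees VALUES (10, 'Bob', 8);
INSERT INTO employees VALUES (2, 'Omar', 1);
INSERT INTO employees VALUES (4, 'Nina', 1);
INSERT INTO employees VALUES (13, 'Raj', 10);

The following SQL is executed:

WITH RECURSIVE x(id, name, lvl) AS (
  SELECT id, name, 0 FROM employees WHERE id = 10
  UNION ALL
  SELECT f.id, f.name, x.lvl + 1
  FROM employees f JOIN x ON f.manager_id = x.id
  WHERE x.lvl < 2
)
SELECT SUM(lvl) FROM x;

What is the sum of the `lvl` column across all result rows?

6

Base: id=10 (Bob) at lvl 0.
Iteration 1: rows with manager_id in {10} -> Karl (id 12, lvl 1), Raj (id 13, lvl 1).
Iteration 2: rows with manager_id in {12,13} -> Pam (id 14, lvl 2), Alice (id 15, lvl 2).
Iteration 3: lvl < 2 fails for all current rows; recursion stops.
SUM(lvl) = 0 + 1 + 1 + 2 + 2 = 6.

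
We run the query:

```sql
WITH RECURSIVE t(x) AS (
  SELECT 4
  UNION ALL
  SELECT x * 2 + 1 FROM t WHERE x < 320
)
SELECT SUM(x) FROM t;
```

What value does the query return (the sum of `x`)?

1267

Base: x=4.
Iteration 1: 4 < 320 holds -> x = 4 * 2 + 1 = 9.
Iteration 2: 9 < 320 holds -> x = 9 * 2 + 1 = 19.
Iteration 3: 19 < 320 holds -> x = 19 * 2 + 1 = 39.
Iteration 4: 39 < 320 holds -> x = 39 * 2 + 1 = 79.
Iteration 5: 79 < 320 holds -> x = 79 * 2 + 1 = 159.
Iteration 6: 159 < 320 holds -> x = 159 * 2 + 1 = 319.
Iteration 7: 319 < 320 holds -> x = 319 * 2 + 1 = 639.
Iteration 8: 639 < 320 fails; recursion stops.
SUM(x) = 4 + 9 + 19 + 39 + 79 + 159 + 319 + 639 = 1267.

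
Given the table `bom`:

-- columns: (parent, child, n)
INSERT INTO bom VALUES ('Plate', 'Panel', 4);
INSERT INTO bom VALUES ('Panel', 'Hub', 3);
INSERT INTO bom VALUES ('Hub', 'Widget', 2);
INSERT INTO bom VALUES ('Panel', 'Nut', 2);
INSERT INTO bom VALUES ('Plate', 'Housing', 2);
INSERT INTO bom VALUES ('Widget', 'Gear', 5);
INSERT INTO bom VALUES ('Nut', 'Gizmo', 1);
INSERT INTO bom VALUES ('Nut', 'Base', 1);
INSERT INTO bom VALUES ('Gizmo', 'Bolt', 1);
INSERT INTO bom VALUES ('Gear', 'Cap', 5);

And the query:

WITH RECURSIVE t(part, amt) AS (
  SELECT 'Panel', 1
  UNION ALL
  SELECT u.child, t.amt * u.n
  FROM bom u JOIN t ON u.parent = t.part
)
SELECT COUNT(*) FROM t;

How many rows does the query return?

9

Base: (Panel, amt=1).
Iteration 1: components of {Panel} -> Hub = 1*3 = 3, Nut = 1*2 = 2.
Iteration 2: components of {Hub,Nut} -> Base = 2*1 = 2, Gizmo = 2*1 = 2, Widget = 3*2 = 6.
Iteration 3: components of {Base,Gizmo,Widget} -> Bolt = 2*1 = 2, Gear = 6*5 = 30.
Iteration 4: components of {Bolt,Gear} -> Cap = 30*5 = 150.
Iteration 5: no further components; recursion stops.
Total rows emitted: 9.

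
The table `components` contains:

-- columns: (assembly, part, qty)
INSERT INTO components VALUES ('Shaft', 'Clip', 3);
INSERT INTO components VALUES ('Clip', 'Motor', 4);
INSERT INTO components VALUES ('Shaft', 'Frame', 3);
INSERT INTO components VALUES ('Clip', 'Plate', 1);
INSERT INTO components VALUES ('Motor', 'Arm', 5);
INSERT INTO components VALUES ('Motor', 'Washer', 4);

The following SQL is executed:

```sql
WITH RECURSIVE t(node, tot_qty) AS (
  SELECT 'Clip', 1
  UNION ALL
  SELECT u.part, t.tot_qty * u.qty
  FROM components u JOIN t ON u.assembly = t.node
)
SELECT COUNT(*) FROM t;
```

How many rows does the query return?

5

Base: (Clip, tot_qty=1).
Iteration 1: components of {Clip} -> Motor = 1*4 = 4, Plate = 1*1 = 1.
Iteration 2: components of {Motor,Plate} -> Arm = 4*5 = 20, Washer = 4*4 = 16.
Iteration 3: no further components; recursion stops.
Total rows emitted: 5.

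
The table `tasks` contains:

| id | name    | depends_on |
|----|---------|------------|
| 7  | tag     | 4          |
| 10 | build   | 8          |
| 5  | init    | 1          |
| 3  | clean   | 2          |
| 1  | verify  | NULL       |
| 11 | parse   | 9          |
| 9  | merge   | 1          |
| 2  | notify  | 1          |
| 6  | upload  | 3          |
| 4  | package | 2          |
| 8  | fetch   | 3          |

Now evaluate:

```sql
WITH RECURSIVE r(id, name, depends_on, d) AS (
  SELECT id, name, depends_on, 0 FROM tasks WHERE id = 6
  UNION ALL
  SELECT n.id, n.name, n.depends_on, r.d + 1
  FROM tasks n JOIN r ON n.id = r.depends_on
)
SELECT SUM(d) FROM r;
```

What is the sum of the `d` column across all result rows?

Base: id=6 (upload), depends_on=3, d 0.
Iteration 1: join on id=3 -> clean (id 3, depends_on=2, d 1).
Iteration 2: join on id=2 -> notify (id 2, depends_on=1, d 2).
Iteration 3: join on id=1 -> verify (id 1, depends_on=NULL, d 3).
Iteration 4: depends_on is NULL; no match; recursion stops.
SUM(d) = 0 + 1 + 2 + 3 = 6.

6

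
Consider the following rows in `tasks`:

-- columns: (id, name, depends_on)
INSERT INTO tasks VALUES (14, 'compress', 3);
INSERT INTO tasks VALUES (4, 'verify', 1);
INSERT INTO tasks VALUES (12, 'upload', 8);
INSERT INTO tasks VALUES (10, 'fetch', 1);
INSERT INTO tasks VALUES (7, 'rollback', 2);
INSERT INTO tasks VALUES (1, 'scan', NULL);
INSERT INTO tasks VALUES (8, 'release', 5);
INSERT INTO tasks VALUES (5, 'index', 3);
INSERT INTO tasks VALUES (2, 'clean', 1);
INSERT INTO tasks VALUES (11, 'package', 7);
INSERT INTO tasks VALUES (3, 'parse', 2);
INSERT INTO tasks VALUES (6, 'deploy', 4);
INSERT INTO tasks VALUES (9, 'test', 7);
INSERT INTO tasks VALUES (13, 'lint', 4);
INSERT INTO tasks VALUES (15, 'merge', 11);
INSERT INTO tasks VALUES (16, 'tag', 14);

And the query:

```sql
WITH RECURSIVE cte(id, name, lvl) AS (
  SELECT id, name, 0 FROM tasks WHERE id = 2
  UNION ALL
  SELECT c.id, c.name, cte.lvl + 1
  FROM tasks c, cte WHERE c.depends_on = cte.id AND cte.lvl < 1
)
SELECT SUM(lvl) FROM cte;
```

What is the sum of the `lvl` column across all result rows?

Base: id=2 (clean) at lvl 0.
Iteration 1: rows with depends_on in {2} -> parse (id 3, lvl 1), rollback (id 7, lvl 1).
Iteration 2: lvl < 1 fails for all current rows; recursion stops.
SUM(lvl) = 0 + 1 + 1 = 2.

2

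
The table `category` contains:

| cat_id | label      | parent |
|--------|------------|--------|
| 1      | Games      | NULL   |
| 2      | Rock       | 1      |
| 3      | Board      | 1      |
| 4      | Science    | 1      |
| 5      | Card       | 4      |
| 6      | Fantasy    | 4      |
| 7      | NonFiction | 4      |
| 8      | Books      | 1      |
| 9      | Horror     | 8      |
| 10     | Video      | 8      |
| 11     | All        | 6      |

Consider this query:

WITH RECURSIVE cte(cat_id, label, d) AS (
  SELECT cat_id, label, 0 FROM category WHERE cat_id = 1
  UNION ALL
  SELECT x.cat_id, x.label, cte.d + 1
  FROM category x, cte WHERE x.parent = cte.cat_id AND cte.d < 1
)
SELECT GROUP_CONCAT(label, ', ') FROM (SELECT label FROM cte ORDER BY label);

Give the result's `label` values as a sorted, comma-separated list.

Base: cat_id=1 (Games) at d 0.
Iteration 1: rows with parent in {1} -> Rock (id 2, d 1), Board (id 3, d 1), Science (id 4, d 1), Books (id 8, d 1).
Iteration 2: d < 1 fails for all current rows; recursion stops.

Board, Books, Games, Rock, Science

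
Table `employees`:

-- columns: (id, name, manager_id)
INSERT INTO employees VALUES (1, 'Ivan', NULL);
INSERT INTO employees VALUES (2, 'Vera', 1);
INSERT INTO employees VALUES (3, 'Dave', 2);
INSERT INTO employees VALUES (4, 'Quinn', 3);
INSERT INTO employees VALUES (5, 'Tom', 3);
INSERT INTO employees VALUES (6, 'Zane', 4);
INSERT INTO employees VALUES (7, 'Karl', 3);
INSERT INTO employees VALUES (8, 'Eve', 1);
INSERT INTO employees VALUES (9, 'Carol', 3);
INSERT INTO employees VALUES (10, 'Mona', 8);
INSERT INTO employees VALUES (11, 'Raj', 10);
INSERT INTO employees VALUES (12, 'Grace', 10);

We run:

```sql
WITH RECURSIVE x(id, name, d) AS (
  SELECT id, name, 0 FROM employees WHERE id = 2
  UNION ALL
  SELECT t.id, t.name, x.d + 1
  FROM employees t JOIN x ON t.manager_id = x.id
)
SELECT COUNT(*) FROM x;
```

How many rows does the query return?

Base: id=2 (Vera) at d 0.
Iteration 1: rows with manager_id in {2} -> Dave (id 3, d 1).
Iteration 2: rows with manager_id in {3} -> Quinn (id 4, d 2), Tom (id 5, d 2), Karl (id 7, d 2), Carol (id 9, d 2).
Iteration 3: rows with manager_id in {4,5,7,9} -> Zane (id 6, d 3).
Iteration 4: no rows with manager_id in {6}; recursion stops.
Total rows emitted: 7.

7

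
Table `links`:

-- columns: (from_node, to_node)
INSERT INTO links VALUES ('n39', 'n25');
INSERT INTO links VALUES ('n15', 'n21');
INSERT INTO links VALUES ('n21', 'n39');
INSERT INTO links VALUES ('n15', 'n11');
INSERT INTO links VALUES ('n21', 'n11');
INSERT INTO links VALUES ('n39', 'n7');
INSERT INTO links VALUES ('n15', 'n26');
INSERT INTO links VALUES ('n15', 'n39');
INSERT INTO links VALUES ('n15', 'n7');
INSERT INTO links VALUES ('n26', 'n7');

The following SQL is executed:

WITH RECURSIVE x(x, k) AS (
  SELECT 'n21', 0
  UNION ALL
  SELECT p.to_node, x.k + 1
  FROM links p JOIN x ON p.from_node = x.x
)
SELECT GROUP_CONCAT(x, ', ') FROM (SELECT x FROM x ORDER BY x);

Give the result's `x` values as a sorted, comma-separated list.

n11, n21, n25, n39, n7

Base: (n21, k=0).
Iteration 1: edges from {n21} -> (n11, k=1), (n39, k=1).
Iteration 2: edges from {n11,n39} -> (n25, k=2), (n7, k=2).
Iteration 3: no outgoing edges from {n25,n7}; recursion stops.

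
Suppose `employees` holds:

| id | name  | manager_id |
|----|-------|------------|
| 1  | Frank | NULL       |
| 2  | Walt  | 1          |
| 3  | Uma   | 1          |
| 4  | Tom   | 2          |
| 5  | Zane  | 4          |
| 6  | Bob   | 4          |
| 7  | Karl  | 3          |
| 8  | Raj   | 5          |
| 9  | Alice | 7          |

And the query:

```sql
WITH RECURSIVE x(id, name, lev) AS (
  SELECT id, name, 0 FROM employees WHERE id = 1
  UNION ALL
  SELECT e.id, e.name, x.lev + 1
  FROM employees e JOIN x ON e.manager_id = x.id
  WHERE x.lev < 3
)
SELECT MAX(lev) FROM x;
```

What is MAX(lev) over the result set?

Base: id=1 (Frank) at lev 0.
Iteration 1: rows with manager_id in {1} -> Walt (id 2, lev 1), Uma (id 3, lev 1).
Iteration 2: rows with manager_id in {2,3} -> Tom (id 4, lev 2), Karl (id 7, lev 2).
Iteration 3: rows with manager_id in {4,7} -> Zane (id 5, lev 3), Bob (id 6, lev 3), Alice (id 9, lev 3).
Iteration 4: lev < 3 fails for all current rows; recursion stops.
lev values: 0, 1, 1, 2, 2, 3, 3, 3; the maximum is 3.

3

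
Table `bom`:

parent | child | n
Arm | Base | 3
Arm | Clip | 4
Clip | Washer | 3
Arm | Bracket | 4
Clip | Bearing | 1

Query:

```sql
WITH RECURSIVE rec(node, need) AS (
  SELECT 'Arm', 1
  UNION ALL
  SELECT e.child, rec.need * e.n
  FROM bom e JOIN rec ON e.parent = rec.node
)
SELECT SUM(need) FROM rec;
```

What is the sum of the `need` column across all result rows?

Base: (Arm, need=1).
Iteration 1: components of {Arm} -> Base = 1*3 = 3, Bracket = 1*4 = 4, Clip = 1*4 = 4.
Iteration 2: components of {Base,Bracket,Clip} -> Bearing = 4*1 = 4, Washer = 4*3 = 12.
Iteration 3: no further components; recursion stops.
SUM(need) = 1 + 3 + 4 + 4 + 12 + 4 = 28.

28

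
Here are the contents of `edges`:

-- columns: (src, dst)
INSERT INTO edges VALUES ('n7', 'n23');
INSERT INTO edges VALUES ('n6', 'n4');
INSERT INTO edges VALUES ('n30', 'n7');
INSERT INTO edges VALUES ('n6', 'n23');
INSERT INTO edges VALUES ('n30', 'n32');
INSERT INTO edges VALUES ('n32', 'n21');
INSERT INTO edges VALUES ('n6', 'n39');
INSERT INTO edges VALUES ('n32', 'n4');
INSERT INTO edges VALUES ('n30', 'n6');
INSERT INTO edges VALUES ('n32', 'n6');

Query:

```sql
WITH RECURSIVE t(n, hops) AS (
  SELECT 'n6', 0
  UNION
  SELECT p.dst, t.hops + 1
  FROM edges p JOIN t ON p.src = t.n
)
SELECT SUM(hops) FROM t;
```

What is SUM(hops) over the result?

Base: (n6, hops=0).
Iteration 1: edges from {n6} -> (n23, hops=1), (n39, hops=1), (n4, hops=1).
Iteration 2: no outgoing edges from {n23,n39,n4}; recursion stops.
SUM(hops) = 0 + 1 + 1 + 1 = 3.

3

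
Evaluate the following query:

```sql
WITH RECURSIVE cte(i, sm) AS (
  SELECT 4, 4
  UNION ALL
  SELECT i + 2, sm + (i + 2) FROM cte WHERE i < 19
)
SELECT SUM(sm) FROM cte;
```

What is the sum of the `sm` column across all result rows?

Base: i=4, sm=4.
Iteration 1: 4 < 19 holds -> i = 4 + 2 = 6, sm = 4 + 6 = 10.
Iteration 2: 6 < 19 holds -> i = 6 + 2 = 8, sm = 10 + 8 = 18.
Iteration 3: 8 < 19 holds -> i = 8 + 2 = 10, sm = 18 + 10 = 28.
Iteration 4: 10 < 19 holds -> i = 10 + 2 = 12, sm = 28 + 12 = 40.
Iteration 5: 12 < 19 holds -> i = 12 + 2 = 14, sm = 40 + 14 = 54.
Iteration 6: 14 < 19 holds -> i = 14 + 2 = 16, sm = 54 + 16 = 70.
Iteration 7: 16 < 19 holds -> i = 16 + 2 = 18, sm = 70 + 18 = 88.
Iteration 8: 18 < 19 holds -> i = 18 + 2 = 20, sm = 88 + 20 = 108.
Iteration 9: 20 < 19 fails; recursion stops.
SUM(sm) = 4 + 10 + 18 + 28 + 40 + 54 + 70 + 88 + 108 = 420.

420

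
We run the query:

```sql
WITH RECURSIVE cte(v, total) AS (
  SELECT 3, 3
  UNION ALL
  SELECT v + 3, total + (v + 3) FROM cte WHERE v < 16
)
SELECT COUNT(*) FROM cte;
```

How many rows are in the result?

6

Base: v=3, total=3.
Iteration 1: 3 < 16 holds -> v = 3 + 3 = 6, total = 3 + 6 = 9.
Iteration 2: 6 < 16 holds -> v = 6 + 3 = 9, total = 9 + 9 = 18.
Iteration 3: 9 < 16 holds -> v = 9 + 3 = 12, total = 18 + 12 = 30.
Iteration 4: 12 < 16 holds -> v = 12 + 3 = 15, total = 30 + 15 = 45.
Iteration 5: 15 < 16 holds -> v = 15 + 3 = 18, total = 45 + 18 = 63.
Iteration 6: 18 < 16 fails; recursion stops.
Total rows emitted: 6.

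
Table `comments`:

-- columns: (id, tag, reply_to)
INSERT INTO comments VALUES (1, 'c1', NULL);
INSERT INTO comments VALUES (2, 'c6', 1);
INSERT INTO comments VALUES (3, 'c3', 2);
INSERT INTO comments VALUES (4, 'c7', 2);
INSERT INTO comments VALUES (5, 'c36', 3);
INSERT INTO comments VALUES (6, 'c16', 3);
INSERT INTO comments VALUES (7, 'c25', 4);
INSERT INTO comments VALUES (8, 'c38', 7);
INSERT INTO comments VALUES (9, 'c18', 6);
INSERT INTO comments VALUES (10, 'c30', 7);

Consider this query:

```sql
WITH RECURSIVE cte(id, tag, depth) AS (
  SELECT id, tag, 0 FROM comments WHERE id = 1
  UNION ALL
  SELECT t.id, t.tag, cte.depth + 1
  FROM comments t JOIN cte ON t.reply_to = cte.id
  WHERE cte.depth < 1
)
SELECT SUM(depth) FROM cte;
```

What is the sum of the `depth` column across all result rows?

1

Base: id=1 (c1) at depth 0.
Iteration 1: rows with reply_to in {1} -> c6 (id 2, depth 1).
Iteration 2: depth < 1 fails for all current rows; recursion stops.
SUM(depth) = 0 + 1 = 1.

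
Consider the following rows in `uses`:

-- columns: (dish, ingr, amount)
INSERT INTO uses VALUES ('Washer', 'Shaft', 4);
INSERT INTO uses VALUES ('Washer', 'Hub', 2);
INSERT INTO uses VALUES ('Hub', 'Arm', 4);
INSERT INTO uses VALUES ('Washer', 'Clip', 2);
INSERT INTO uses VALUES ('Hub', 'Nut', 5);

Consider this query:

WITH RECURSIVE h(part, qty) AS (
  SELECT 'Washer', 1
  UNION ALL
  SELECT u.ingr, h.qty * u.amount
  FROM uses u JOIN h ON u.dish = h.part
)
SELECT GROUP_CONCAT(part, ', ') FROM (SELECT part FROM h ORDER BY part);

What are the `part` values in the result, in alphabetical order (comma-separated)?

Arm, Clip, Hub, Nut, Shaft, Washer

Base: (Washer, qty=1).
Iteration 1: components of {Washer} -> Clip = 1*2 = 2, Hub = 1*2 = 2, Shaft = 1*4 = 4.
Iteration 2: components of {Clip,Hub,Shaft} -> Arm = 2*4 = 8, Nut = 2*5 = 10.
Iteration 3: no further components; recursion stops.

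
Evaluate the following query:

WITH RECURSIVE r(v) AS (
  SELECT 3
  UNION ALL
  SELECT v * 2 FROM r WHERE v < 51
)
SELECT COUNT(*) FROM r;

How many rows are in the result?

6

Base: v=3.
Iteration 1: 3 < 51 holds -> v = 3 * 2 = 6.
Iteration 2: 6 < 51 holds -> v = 6 * 2 = 12.
Iteration 3: 12 < 51 holds -> v = 12 * 2 = 24.
Iteration 4: 24 < 51 holds -> v = 24 * 2 = 48.
Iteration 5: 48 < 51 holds -> v = 48 * 2 = 96.
Iteration 6: 96 < 51 fails; recursion stops.
Total rows emitted: 6.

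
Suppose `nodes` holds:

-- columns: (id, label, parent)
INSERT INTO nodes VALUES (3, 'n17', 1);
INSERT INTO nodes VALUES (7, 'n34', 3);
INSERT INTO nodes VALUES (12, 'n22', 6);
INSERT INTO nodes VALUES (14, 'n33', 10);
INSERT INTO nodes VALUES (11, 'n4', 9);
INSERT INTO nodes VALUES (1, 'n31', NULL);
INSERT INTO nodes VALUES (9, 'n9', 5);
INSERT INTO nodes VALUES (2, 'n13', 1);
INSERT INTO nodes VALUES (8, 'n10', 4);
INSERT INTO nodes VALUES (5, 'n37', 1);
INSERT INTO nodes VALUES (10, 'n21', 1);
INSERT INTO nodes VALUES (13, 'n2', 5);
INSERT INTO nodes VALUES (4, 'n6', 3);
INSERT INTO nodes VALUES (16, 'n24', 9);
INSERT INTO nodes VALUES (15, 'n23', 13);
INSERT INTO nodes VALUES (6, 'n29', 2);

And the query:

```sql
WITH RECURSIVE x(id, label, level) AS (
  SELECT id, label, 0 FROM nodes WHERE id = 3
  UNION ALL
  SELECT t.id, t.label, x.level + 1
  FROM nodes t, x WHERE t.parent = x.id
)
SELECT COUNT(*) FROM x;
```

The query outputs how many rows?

4

Base: id=3 (n17) at level 0.
Iteration 1: rows with parent in {3} -> n6 (id 4, level 1), n34 (id 7, level 1).
Iteration 2: rows with parent in {4,7} -> n10 (id 8, level 2).
Iteration 3: no rows with parent in {8}; recursion stops.
Total rows emitted: 4.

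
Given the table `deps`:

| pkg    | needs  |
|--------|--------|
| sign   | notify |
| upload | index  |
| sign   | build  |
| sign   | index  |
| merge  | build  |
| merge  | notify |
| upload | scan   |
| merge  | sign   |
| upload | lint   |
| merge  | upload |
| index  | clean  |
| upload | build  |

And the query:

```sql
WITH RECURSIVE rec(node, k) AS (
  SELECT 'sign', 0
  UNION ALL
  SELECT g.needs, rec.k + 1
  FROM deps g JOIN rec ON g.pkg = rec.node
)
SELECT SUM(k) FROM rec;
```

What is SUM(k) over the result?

Base: (sign, k=0).
Iteration 1: edges from {sign} -> (build, k=1), (index, k=1), (notify, k=1).
Iteration 2: edges from {build,index,notify} -> (clean, k=2).
Iteration 3: no outgoing edges from {clean}; recursion stops.
SUM(k) = 0 + 1 + 1 + 1 + 2 = 5.

5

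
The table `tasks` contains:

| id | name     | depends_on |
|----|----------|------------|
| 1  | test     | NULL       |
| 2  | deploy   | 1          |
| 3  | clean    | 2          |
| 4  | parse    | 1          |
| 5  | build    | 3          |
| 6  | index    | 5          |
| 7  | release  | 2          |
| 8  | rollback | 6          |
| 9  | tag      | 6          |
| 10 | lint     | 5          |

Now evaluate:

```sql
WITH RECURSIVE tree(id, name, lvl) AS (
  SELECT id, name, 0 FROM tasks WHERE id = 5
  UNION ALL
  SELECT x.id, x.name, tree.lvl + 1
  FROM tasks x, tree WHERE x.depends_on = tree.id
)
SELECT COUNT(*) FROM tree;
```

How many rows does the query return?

5

Base: id=5 (build) at lvl 0.
Iteration 1: rows with depends_on in {5} -> index (id 6, lvl 1), lint (id 10, lvl 1).
Iteration 2: rows with depends_on in {6,10} -> rollback (id 8, lvl 2), tag (id 9, lvl 2).
Iteration 3: no rows with depends_on in {8,9}; recursion stops.
Total rows emitted: 5.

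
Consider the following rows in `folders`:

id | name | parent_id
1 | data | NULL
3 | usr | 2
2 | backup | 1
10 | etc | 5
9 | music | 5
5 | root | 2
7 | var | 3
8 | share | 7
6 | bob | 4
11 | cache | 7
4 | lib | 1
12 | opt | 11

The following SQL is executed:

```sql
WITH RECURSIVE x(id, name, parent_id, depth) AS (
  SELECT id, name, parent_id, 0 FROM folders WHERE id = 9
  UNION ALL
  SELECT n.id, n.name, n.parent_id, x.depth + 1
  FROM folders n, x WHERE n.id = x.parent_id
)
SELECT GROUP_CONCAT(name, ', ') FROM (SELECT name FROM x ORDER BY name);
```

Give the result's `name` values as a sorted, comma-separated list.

Base: id=9 (music), parent_id=5, depth 0.
Iteration 1: join on id=5 -> root (id 5, parent_id=2, depth 1).
Iteration 2: join on id=2 -> backup (id 2, parent_id=1, depth 2).
Iteration 3: join on id=1 -> data (id 1, parent_id=NULL, depth 3).
Iteration 4: parent_id is NULL; no match; recursion stops.

backup, data, music, root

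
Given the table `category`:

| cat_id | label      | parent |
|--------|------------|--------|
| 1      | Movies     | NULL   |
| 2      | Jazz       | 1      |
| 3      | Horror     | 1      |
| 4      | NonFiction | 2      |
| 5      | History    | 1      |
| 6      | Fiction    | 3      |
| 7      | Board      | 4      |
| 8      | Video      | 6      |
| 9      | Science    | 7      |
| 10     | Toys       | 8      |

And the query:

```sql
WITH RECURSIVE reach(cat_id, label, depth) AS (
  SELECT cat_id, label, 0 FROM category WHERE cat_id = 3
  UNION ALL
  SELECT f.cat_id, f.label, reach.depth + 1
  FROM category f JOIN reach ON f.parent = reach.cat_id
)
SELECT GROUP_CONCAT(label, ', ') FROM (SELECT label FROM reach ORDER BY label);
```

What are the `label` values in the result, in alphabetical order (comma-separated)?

Fiction, Horror, Toys, Video

Base: cat_id=3 (Horror) at depth 0.
Iteration 1: rows with parent in {3} -> Fiction (id 6, depth 1).
Iteration 2: rows with parent in {6} -> Video (id 8, depth 2).
Iteration 3: rows with parent in {8} -> Toys (id 10, depth 3).
Iteration 4: no rows with parent in {10}; recursion stops.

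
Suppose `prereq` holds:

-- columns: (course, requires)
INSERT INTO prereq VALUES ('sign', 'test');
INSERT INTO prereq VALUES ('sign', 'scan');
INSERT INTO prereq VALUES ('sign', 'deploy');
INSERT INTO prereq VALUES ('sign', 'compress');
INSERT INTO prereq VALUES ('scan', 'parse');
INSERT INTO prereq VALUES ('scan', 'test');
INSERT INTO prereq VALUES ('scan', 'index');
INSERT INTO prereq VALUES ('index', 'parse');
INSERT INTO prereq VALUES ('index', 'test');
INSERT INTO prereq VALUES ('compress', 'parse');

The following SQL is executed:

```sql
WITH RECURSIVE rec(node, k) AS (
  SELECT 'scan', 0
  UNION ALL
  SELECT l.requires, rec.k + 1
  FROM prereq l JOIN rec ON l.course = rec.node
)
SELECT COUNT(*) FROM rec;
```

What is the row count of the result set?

Base: (scan, k=0).
Iteration 1: edges from {scan} -> (index, k=1), (parse, k=1), (test, k=1).
Iteration 2: edges from {index,parse,test} -> (parse, k=2), (test, k=2).
Iteration 3: no outgoing edges from {parse,test}; recursion stops.
Total rows emitted: 6.

6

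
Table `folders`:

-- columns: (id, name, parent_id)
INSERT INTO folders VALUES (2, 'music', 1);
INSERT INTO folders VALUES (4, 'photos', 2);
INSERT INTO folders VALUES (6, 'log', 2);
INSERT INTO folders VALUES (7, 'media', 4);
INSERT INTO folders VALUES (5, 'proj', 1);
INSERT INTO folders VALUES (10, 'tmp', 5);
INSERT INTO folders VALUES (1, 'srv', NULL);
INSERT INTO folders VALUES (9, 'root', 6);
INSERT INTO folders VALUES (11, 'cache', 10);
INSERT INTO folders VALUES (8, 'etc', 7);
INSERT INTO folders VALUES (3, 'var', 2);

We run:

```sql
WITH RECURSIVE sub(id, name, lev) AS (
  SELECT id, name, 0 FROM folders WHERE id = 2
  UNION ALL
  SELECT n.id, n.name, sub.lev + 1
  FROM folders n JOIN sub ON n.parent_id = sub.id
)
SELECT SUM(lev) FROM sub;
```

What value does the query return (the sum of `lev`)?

10

Base: id=2 (music) at lev 0.
Iteration 1: rows with parent_id in {2} -> var (id 3, lev 1), photos (id 4, lev 1), log (id 6, lev 1).
Iteration 2: rows with parent_id in {3,4,6} -> media (id 7, lev 2), root (id 9, lev 2).
Iteration 3: rows with parent_id in {7,9} -> etc (id 8, lev 3).
Iteration 4: no rows with parent_id in {8}; recursion stops.
SUM(lev) = 0 + 1 + 1 + 1 + 2 + 2 + 3 = 10.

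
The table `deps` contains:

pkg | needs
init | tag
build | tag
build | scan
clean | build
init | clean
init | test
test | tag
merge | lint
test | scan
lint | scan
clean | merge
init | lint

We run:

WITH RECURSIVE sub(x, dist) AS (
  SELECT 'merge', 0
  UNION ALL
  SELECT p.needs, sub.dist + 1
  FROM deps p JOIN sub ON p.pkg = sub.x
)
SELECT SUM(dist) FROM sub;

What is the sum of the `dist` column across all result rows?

Base: (merge, dist=0).
Iteration 1: edges from {merge} -> (lint, dist=1).
Iteration 2: edges from {lint} -> (scan, dist=2).
Iteration 3: no outgoing edges from {scan}; recursion stops.
SUM(dist) = 0 + 1 + 2 = 3.

3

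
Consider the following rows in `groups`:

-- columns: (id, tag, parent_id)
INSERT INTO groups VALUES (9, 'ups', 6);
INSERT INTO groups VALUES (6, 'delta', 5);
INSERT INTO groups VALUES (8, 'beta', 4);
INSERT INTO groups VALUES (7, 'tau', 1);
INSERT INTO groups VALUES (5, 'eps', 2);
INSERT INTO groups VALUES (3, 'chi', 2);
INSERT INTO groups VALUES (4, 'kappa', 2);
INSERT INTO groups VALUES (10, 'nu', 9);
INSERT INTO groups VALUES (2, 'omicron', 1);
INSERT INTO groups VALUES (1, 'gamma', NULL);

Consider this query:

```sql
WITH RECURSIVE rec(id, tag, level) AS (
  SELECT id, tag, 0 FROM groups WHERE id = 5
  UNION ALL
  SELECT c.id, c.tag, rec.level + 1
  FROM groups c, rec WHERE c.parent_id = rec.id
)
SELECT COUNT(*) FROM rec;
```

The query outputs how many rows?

4

Base: id=5 (eps) at level 0.
Iteration 1: rows with parent_id in {5} -> delta (id 6, level 1).
Iteration 2: rows with parent_id in {6} -> ups (id 9, level 2).
Iteration 3: rows with parent_id in {9} -> nu (id 10, level 3).
Iteration 4: no rows with parent_id in {10}; recursion stops.
Total rows emitted: 4.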